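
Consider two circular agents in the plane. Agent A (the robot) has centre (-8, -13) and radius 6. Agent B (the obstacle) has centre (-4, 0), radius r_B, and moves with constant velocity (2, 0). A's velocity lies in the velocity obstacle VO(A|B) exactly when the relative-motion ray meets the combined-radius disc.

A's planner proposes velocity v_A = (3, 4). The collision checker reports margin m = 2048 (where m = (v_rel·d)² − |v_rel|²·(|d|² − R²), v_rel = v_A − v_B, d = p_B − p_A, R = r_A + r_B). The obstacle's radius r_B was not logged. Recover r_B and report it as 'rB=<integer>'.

m = 2048
d = (4, 13);  v_rel = (1, 4),  |v_rel|² = 17
v_rel×d = (1)·(13) − (4)·(4) = -3
since m = R²·17 − (-3)²:  R² = (9 + 2048) / 17 = 121
R = √121 = 11  ⇒  r_B = 11 − 6 = 5

rB=5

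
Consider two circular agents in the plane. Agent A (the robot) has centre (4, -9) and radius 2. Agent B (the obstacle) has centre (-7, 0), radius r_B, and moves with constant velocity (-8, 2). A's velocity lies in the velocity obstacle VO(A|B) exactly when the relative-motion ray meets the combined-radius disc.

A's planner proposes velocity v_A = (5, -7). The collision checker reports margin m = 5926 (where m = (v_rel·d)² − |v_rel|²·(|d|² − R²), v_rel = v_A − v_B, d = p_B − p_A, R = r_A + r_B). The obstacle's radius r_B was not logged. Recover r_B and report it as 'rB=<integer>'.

m = 5926
d = (-11, 9);  v_rel = (13, -9),  |v_rel|² = 250
v_rel×d = (13)·(9) − (-9)·(-11) = 18
since m = R²·250 − 18²:  R² = (324 + 5926) / 250 = 25
R = √25 = 5  ⇒  r_B = 5 − 2 = 3

rB=3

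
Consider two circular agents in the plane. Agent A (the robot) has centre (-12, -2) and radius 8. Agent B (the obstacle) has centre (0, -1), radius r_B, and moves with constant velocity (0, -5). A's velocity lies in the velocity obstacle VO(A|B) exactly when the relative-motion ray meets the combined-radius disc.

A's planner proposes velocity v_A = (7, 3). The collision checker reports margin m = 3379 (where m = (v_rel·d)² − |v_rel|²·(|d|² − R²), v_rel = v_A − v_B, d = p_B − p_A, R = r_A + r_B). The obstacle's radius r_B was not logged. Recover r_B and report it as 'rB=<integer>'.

m = 3379
d = (12, 1);  v_rel = (7, 8),  |v_rel|² = 113
v_rel×d = (7)·(1) − (8)·(12) = -89
since m = R²·113 − (-89)²:  R² = (7921 + 3379) / 113 = 100
R = √100 = 10  ⇒  r_B = 10 − 8 = 2

rB=2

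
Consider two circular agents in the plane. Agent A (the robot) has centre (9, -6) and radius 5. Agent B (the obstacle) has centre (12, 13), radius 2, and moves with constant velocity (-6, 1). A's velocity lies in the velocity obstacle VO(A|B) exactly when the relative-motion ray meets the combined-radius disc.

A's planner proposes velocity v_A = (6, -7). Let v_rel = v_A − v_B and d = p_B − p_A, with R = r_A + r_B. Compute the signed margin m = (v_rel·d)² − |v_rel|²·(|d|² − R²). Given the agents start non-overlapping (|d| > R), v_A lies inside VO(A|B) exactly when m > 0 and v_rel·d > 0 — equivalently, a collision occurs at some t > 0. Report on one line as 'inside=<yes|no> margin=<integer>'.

d = (3, 19),  |d|² = 370;  R = 5+2 = 7,  c = 370−7² = 321
v_rel = (12, -8),  |v_rel|² = 208;  v_rel·d = (12)·(3) + (-8)·(19) = -116
208·t² + 232·t + 321 = 0  ⇒  m = (-116)² − 208·321 = -53312
m = -53312 < 0,  v_rel·d = -116 < 0  ⇒  outside

inside=no margin=-53312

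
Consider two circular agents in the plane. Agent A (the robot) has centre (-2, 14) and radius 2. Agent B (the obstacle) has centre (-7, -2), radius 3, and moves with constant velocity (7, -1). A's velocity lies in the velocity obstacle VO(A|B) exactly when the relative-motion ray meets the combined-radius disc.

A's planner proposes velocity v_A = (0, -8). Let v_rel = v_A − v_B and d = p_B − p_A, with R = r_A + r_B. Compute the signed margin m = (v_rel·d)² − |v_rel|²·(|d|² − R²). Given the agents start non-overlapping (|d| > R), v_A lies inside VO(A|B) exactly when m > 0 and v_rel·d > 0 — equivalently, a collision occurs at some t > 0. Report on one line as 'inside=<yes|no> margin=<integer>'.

d = (-5, -16),  |d|² = 281;  R = 2+3 = 5,  c = 281−5² = 256
v_rel = (-7, -7),  |v_rel|² = 98;  v_rel·d = (-7)·(-5) + (-7)·(-16) = 147
98·t² − 294·t + 256 = 0  ⇒  m = 147² − 98·256 = -3479
m = -3479 < 0,  v_rel·d = 147 > 0  ⇒  outside

inside=no margin=-3479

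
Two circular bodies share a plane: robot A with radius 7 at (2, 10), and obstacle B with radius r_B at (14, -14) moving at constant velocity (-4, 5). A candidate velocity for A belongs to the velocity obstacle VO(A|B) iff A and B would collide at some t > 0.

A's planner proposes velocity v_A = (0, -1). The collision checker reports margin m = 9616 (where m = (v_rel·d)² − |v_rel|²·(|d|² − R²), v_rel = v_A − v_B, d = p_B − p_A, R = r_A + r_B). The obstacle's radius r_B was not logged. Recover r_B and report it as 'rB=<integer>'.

m = 9616
d = (12, -24);  v_rel = (4, -6),  |v_rel|² = 52
v_rel×d = (4)·(-24) − (-6)·(12) = -24
since m = R²·52 − (-24)²:  R² = (576 + 9616) / 52 = 196
R = √196 = 14  ⇒  r_B = 14 − 7 = 7

rB=7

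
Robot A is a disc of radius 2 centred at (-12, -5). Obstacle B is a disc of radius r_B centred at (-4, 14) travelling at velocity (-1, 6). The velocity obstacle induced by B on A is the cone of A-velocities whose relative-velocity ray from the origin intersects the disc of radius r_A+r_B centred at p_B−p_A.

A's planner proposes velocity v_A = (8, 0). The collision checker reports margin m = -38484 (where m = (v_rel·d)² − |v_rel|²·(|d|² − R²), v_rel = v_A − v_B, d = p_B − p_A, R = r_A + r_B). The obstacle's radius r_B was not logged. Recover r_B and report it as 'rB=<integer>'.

m = -38484
d = (8, 19);  v_rel = (9, -6),  |v_rel|² = 117
v_rel×d = (9)·(19) − (-6)·(8) = 219
since m = R²·117 − 219²:  R² = (47961 + -38484) / 117 = 81
R = √81 = 9  ⇒  r_B = 9 − 2 = 7

rB=7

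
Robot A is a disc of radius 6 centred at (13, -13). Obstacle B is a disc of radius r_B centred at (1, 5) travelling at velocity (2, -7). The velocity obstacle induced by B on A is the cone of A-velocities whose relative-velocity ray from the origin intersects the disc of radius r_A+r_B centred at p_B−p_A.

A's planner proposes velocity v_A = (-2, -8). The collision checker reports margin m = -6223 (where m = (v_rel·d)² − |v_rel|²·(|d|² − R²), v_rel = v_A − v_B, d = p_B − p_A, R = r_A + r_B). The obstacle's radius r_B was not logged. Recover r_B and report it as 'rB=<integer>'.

m = -6223
d = (-12, 18);  v_rel = (-4, -1),  |v_rel|² = 17
v_rel×d = (-4)·(18) − (-1)·(-12) = -84
since m = R²·17 − (-84)²:  R² = (7056 + -6223) / 17 = 49
R = √49 = 7  ⇒  r_B = 7 − 6 = 1

rB=1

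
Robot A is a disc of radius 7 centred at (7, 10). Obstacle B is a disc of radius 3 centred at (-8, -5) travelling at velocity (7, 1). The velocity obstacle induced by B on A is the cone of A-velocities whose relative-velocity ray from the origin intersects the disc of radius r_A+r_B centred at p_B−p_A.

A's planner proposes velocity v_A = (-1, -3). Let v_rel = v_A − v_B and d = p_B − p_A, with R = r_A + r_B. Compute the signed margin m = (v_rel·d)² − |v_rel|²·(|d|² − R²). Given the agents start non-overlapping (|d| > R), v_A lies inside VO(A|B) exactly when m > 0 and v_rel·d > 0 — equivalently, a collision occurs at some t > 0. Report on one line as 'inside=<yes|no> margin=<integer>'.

d = (-15, -15),  |d|² = 450;  R = 7+3 = 10,  c = 450−10² = 350
v_rel = (-8, -4),  |v_rel|² = 80;  v_rel·d = (-8)·(-15) + (-4)·(-15) = 180
80·t² − 360·t + 350 = 0  ⇒  m = 180² − 80·350 = 4400
m = 4400 > 0,  v_rel·d = 180 > 0  ⇒  inside

inside=yes margin=4400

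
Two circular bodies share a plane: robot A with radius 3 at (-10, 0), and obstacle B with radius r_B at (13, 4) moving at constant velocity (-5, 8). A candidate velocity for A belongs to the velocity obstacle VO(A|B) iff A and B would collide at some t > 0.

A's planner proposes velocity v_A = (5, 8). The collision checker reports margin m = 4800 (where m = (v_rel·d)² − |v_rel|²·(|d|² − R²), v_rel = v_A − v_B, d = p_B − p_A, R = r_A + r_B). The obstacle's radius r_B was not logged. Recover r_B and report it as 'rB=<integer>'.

m = 4800
d = (23, 4);  v_rel = (10, 0),  |v_rel|² = 100
v_rel×d = (10)·(4) − (0)·(23) = 40
since m = R²·100 − 40²:  R² = (1600 + 4800) / 100 = 64
R = √64 = 8  ⇒  r_B = 8 − 3 = 5

rB=5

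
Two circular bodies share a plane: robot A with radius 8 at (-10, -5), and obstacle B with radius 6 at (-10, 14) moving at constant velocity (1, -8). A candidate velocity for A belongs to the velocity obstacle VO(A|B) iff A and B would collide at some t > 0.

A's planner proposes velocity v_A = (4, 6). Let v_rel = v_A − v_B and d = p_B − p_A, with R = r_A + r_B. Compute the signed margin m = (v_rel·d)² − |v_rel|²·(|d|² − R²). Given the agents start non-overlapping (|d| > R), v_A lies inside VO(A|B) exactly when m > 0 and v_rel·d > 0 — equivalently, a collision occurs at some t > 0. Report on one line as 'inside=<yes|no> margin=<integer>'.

d = (0, 19),  |d|² = 361;  R = 8+6 = 14,  c = 361−14² = 165
v_rel = (3, 14),  |v_rel|² = 205;  v_rel·d = (3)·(0) + (14)·(19) = 266
205·t² − 532·t + 165 = 0  ⇒  m = 266² − 205·165 = 36931
m = 36931 > 0,  v_rel·d = 266 > 0  ⇒  inside

inside=yes margin=36931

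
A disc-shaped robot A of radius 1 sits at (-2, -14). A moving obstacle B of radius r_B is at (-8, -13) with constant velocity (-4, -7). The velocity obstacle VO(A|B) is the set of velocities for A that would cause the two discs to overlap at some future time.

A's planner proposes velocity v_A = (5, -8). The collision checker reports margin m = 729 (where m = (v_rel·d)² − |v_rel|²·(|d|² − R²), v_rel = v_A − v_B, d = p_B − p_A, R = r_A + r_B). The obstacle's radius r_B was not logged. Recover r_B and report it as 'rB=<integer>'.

m = 729
d = (-6, 1);  v_rel = (9, -1),  |v_rel|² = 82
v_rel×d = (9)·(1) − (-1)·(-6) = 3
since m = R²·82 − 3²:  R² = (9 + 729) / 82 = 9
R = √9 = 3  ⇒  r_B = 3 − 1 = 2

rB=2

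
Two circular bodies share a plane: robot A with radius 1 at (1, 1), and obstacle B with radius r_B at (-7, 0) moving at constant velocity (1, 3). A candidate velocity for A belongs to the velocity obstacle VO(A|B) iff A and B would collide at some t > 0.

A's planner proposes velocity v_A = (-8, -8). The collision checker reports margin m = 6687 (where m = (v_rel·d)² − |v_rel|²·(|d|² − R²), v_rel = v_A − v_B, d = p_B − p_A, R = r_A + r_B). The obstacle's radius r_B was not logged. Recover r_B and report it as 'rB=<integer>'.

m = 6687
d = (-8, -1);  v_rel = (-9, -11),  |v_rel|² = 202
v_rel×d = (-9)·(-1) − (-11)·(-8) = -79
since m = R²·202 − (-79)²:  R² = (6241 + 6687) / 202 = 64
R = √64 = 8  ⇒  r_B = 8 − 1 = 7

rB=7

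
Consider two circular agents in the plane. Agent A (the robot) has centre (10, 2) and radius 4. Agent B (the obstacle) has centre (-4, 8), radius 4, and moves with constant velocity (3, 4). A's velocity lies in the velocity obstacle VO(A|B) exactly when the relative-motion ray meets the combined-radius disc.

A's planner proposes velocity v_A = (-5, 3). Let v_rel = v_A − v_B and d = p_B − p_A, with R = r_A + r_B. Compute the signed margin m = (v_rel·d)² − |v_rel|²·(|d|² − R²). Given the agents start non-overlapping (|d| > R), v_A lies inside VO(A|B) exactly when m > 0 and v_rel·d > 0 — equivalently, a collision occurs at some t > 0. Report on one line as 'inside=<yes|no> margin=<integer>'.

d = (-14, 6),  |d|² = 232;  R = 4+4 = 8,  c = 232−8² = 168
v_rel = (-8, -1),  |v_rel|² = 65;  v_rel·d = (-8)·(-14) + (-1)·(6) = 106
65·t² − 212·t + 168 = 0  ⇒  m = 106² − 65·168 = 316
m = 316 > 0,  v_rel·d = 106 > 0  ⇒  inside

inside=yes margin=316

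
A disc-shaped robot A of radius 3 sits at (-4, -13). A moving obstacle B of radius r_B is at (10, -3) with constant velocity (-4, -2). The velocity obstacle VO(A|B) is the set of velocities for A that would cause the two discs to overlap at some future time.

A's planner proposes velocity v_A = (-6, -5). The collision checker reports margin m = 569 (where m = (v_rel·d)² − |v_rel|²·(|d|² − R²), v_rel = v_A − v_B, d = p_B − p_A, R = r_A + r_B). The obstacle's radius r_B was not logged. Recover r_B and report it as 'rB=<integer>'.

m = 569
d = (14, 10);  v_rel = (-2, -3),  |v_rel|² = 13
v_rel×d = (-2)·(10) − (-3)·(14) = 22
since m = R²·13 − 22²:  R² = (484 + 569) / 13 = 81
R = √81 = 9  ⇒  r_B = 9 − 3 = 6

rB=6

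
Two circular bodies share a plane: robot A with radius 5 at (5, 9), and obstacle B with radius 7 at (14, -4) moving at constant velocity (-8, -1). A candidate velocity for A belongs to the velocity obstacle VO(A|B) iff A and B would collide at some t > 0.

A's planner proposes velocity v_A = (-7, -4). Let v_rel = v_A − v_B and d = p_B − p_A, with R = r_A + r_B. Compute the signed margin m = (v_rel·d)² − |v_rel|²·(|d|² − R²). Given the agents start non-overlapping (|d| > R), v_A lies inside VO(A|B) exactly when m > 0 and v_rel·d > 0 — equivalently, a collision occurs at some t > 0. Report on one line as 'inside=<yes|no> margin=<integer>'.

d = (9, -13),  |d|² = 250;  R = 5+7 = 12,  c = 250−12² = 106
v_rel = (1, -3),  |v_rel|² = 10;  v_rel·d = (1)·(9) + (-3)·(-13) = 48
10·t² − 96·t + 106 = 0  ⇒  m = 48² − 10·106 = 1244
m = 1244 > 0,  v_rel·d = 48 > 0  ⇒  inside

inside=yes margin=1244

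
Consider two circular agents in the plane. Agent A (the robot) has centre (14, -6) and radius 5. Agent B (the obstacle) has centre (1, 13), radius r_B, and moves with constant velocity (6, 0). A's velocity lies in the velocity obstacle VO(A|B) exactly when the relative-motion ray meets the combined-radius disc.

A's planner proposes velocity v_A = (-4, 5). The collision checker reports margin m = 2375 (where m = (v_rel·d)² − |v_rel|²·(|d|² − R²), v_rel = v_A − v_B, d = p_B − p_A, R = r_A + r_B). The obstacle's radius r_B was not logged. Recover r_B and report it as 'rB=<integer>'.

m = 2375
d = (-13, 19);  v_rel = (-10, 5),  |v_rel|² = 125
v_rel×d = (-10)·(19) − (5)·(-13) = -125
since m = R²·125 − (-125)²:  R² = (15625 + 2375) / 125 = 144
R = √144 = 12  ⇒  r_B = 12 − 5 = 7

rB=7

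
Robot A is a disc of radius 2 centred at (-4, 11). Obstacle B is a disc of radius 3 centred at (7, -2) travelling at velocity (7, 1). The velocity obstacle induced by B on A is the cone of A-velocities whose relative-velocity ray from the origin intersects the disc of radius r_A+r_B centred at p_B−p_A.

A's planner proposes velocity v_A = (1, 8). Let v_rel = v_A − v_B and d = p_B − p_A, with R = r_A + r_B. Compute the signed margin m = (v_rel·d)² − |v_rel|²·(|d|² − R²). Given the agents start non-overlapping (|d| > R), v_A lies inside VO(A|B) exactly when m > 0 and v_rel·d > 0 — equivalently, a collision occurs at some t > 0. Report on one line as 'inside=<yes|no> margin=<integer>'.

d = (11, -13),  |d|² = 290;  R = 2+3 = 5,  c = 290−5² = 265
v_rel = (-6, 7),  |v_rel|² = 85;  v_rel·d = (-6)·(11) + (7)·(-13) = -157
85·t² + 314·t + 265 = 0  ⇒  m = (-157)² − 85·265 = 2124
m = 2124 > 0,  v_rel·d = -157 < 0  ⇒  outside

inside=no margin=2124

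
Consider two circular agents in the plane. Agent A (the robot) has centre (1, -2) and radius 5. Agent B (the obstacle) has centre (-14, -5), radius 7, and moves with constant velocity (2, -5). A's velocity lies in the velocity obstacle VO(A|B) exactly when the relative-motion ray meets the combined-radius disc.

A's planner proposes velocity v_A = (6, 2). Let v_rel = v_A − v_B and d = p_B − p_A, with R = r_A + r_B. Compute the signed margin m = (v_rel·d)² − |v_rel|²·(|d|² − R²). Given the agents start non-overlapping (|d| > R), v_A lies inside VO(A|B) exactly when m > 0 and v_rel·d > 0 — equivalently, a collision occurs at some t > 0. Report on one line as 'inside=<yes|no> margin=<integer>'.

d = (-15, -3),  |d|² = 234;  R = 5+7 = 12,  c = 234−12² = 90
v_rel = (4, 7),  |v_rel|² = 65;  v_rel·d = (4)·(-15) + (7)·(-3) = -81
65·t² + 162·t + 90 = 0  ⇒  m = (-81)² − 65·90 = 711
m = 711 > 0,  v_rel·d = -81 < 0  ⇒  outside

inside=no margin=711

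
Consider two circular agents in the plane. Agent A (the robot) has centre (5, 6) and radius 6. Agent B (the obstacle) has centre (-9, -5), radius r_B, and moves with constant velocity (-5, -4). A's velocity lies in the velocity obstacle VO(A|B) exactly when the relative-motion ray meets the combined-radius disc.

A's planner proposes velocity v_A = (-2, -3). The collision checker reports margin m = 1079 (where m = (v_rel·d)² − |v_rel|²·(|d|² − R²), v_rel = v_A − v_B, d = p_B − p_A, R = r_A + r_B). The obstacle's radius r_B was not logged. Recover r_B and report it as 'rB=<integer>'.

m = 1079
d = (-14, -11);  v_rel = (3, 1),  |v_rel|² = 10
v_rel×d = (3)·(-11) − (1)·(-14) = -19
since m = R²·10 − (-19)²:  R² = (361 + 1079) / 10 = 144
R = √144 = 12  ⇒  r_B = 12 − 6 = 6

rB=6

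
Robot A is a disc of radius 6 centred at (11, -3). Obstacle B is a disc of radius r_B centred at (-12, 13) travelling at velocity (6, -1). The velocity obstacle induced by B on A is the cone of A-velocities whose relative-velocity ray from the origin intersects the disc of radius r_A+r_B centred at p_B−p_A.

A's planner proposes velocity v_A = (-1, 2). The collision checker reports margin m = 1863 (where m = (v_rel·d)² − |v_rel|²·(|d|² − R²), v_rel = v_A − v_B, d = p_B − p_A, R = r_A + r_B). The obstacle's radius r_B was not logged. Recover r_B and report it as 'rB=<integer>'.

m = 1863
d = (-23, 16);  v_rel = (-7, 3),  |v_rel|² = 58
v_rel×d = (-7)·(16) − (3)·(-23) = -43
since m = R²·58 − (-43)²:  R² = (1849 + 1863) / 58 = 64
R = √64 = 8  ⇒  r_B = 8 − 6 = 2

rB=2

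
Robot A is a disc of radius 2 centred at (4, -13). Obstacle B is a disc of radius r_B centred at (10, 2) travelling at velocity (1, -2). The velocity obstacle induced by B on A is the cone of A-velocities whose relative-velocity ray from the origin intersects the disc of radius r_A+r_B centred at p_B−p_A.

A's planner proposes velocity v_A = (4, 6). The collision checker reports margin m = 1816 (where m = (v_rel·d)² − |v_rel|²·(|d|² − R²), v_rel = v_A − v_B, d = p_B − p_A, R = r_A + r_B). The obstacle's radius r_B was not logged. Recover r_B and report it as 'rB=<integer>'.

m = 1816
d = (6, 15);  v_rel = (3, 8),  |v_rel|² = 73
v_rel×d = (3)·(15) − (8)·(6) = -3
since m = R²·73 − (-3)²:  R² = (9 + 1816) / 73 = 25
R = √25 = 5  ⇒  r_B = 5 − 2 = 3

rB=3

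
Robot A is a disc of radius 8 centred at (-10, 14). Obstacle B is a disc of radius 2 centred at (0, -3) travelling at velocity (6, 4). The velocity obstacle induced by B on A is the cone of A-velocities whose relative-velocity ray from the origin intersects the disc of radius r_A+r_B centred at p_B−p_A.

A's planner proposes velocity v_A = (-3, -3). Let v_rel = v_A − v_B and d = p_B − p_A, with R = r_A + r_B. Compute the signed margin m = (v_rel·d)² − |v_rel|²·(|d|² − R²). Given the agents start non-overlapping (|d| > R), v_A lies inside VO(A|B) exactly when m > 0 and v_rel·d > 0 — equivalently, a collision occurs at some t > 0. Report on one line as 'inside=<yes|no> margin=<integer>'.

d = (10, -17),  |d|² = 389;  R = 8+2 = 10,  c = 389−10² = 289
v_rel = (-9, -7),  |v_rel|² = 130;  v_rel·d = (-9)·(10) + (-7)·(-17) = 29
130·t² − 58·t + 289 = 0  ⇒  m = 29² − 130·289 = -36729
m = -36729 < 0,  v_rel·d = 29 > 0  ⇒  outside

inside=no margin=-36729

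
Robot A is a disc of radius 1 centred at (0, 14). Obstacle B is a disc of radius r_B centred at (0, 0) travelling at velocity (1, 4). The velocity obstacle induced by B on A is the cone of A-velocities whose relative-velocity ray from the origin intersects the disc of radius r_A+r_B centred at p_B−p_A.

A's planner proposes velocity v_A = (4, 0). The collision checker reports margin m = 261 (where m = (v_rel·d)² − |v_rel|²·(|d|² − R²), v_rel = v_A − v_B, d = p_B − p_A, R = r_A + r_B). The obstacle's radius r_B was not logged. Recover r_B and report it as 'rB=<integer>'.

m = 261
d = (0, -14);  v_rel = (3, -4),  |v_rel|² = 25
v_rel×d = (3)·(-14) − (-4)·(0) = -42
since m = R²·25 − (-42)²:  R² = (1764 + 261) / 25 = 81
R = √81 = 9  ⇒  r_B = 9 − 1 = 8

rB=8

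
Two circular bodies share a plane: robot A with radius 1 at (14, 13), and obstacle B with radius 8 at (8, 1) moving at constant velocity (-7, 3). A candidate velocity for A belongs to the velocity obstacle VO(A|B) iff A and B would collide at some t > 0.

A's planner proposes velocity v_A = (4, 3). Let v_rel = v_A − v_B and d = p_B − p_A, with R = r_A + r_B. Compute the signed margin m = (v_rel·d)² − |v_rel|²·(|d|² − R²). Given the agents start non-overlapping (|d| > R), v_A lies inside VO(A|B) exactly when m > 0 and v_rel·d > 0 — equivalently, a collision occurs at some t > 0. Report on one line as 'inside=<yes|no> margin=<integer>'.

d = (-6, -12),  |d|² = 180;  R = 1+8 = 9,  c = 180−9² = 99
v_rel = (11, 0),  |v_rel|² = 121;  v_rel·d = (11)·(-6) + (0)·(-12) = -66
121·t² + 132·t + 99 = 0  ⇒  m = (-66)² − 121·99 = -7623
m = -7623 < 0,  v_rel·d = -66 < 0  ⇒  outside

inside=no margin=-7623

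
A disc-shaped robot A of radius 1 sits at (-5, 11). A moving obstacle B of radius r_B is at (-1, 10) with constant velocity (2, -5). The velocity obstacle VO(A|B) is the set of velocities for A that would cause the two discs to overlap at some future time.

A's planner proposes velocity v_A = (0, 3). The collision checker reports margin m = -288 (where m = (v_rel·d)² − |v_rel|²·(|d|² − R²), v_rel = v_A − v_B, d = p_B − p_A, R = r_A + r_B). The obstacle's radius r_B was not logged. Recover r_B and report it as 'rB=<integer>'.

m = -288
d = (4, -1);  v_rel = (-2, 8),  |v_rel|² = 68
v_rel×d = (-2)·(-1) − (8)·(4) = -30
since m = R²·68 − (-30)²:  R² = (900 + -288) / 68 = 9
R = √9 = 3  ⇒  r_B = 3 − 1 = 2

rB=2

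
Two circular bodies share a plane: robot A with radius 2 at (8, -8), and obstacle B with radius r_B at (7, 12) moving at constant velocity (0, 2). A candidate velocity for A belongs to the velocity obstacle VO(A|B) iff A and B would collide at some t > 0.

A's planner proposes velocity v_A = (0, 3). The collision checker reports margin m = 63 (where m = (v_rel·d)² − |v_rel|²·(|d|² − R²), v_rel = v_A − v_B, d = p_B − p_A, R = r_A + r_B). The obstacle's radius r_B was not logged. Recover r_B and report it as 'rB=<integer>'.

m = 63
d = (-1, 20);  v_rel = (0, 1),  |v_rel|² = 1
v_rel×d = (0)·(20) − (1)·(-1) = 1
since m = R²·1 − 1²:  R² = (1 + 63) / 1 = 64
R = √64 = 8  ⇒  r_B = 8 − 2 = 6

rB=6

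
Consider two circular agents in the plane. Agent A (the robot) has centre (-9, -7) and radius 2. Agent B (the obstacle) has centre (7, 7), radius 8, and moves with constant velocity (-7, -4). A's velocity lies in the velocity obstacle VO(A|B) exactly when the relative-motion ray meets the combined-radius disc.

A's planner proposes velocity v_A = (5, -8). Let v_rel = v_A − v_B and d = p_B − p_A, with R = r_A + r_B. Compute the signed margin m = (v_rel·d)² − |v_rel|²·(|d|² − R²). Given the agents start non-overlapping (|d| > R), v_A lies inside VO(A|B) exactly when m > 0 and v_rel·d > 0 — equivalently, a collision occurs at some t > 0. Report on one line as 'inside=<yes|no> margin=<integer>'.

d = (16, 14),  |d|² = 452;  R = 2+8 = 10,  c = 452−10² = 352
v_rel = (12, -4),  |v_rel|² = 160;  v_rel·d = (12)·(16) + (-4)·(14) = 136
160·t² − 272·t + 352 = 0  ⇒  m = 136² − 160·352 = -37824
m = -37824 < 0,  v_rel·d = 136 > 0  ⇒  outside

inside=no margin=-37824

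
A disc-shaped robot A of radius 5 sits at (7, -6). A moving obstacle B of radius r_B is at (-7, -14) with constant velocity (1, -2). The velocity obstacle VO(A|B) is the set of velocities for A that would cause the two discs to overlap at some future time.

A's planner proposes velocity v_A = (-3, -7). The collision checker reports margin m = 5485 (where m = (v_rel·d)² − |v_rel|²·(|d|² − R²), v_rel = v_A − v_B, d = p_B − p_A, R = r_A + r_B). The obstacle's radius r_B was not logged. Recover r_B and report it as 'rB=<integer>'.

m = 5485
d = (-14, -8);  v_rel = (-4, -5),  |v_rel|² = 41
v_rel×d = (-4)·(-8) − (-5)·(-14) = -38
since m = R²·41 − (-38)²:  R² = (1444 + 5485) / 41 = 169
R = √169 = 13  ⇒  r_B = 13 − 5 = 8

rB=8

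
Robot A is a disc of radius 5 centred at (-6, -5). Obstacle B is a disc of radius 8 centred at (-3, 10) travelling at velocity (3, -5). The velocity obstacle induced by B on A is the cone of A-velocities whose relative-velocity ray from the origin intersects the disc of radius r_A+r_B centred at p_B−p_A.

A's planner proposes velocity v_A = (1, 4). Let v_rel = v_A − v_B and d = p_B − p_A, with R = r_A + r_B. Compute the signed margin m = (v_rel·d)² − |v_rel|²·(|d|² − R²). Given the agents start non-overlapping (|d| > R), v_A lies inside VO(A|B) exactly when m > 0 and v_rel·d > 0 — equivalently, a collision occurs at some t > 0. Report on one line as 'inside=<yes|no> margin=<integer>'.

d = (3, 15),  |d|² = 234;  R = 5+8 = 13,  c = 234−13² = 65
v_rel = (-2, 9),  |v_rel|² = 85;  v_rel·d = (-2)·(3) + (9)·(15) = 129
85·t² − 258·t + 65 = 0  ⇒  m = 129² − 85·65 = 11116
m = 11116 > 0,  v_rel·d = 129 > 0  ⇒  inside

inside=yes margin=11116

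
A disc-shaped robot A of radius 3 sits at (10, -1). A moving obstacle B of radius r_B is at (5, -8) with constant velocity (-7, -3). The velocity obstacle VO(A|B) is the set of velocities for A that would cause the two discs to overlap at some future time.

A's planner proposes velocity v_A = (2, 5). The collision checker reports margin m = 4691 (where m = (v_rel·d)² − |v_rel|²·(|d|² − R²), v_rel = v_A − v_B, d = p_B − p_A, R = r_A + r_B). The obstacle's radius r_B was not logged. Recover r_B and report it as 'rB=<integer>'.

m = 4691
d = (-5, -7);  v_rel = (9, 8),  |v_rel|² = 145
v_rel×d = (9)·(-7) − (8)·(-5) = -23
since m = R²·145 − (-23)²:  R² = (529 + 4691) / 145 = 36
R = √36 = 6  ⇒  r_B = 6 − 3 = 3

rB=3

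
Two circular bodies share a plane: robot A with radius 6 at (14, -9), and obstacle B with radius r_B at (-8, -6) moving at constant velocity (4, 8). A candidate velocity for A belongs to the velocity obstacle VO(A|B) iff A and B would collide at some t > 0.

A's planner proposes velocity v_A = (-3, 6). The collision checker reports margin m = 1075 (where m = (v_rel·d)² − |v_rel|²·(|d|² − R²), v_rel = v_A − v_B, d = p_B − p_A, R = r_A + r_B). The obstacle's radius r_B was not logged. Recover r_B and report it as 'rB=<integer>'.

m = 1075
d = (-22, 3);  v_rel = (-7, -2),  |v_rel|² = 53
v_rel×d = (-7)·(3) − (-2)·(-22) = -65
since m = R²·53 − (-65)²:  R² = (4225 + 1075) / 53 = 100
R = √100 = 10  ⇒  r_B = 10 − 6 = 4

rB=4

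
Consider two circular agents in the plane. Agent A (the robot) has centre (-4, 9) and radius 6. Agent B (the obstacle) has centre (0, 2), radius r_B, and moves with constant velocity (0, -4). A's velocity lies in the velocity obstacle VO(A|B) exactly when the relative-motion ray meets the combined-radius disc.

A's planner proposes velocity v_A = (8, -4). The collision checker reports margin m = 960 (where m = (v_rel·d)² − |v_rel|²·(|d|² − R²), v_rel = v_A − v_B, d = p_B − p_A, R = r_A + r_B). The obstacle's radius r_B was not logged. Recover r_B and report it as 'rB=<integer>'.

m = 960
d = (4, -7);  v_rel = (8, 0),  |v_rel|² = 64
v_rel×d = (8)·(-7) − (0)·(4) = -56
since m = R²·64 − (-56)²:  R² = (3136 + 960) / 64 = 64
R = √64 = 8  ⇒  r_B = 8 − 6 = 2

rB=2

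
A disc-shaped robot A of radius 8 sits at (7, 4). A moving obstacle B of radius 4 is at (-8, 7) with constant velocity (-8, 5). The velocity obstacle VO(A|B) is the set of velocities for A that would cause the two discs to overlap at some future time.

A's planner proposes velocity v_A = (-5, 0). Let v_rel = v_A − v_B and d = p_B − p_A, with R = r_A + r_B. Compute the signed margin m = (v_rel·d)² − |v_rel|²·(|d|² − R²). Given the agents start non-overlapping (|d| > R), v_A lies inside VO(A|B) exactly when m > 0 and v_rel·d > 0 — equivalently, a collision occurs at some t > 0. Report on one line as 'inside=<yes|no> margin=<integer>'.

d = (-15, 3),  |d|² = 234;  R = 8+4 = 12,  c = 234−12² = 90
v_rel = (3, -5),  |v_rel|² = 34;  v_rel·d = (3)·(-15) + (-5)·(3) = -60
34·t² + 120·t + 90 = 0  ⇒  m = (-60)² − 34·90 = 540
m = 540 > 0,  v_rel·d = -60 < 0  ⇒  outside

inside=no margin=540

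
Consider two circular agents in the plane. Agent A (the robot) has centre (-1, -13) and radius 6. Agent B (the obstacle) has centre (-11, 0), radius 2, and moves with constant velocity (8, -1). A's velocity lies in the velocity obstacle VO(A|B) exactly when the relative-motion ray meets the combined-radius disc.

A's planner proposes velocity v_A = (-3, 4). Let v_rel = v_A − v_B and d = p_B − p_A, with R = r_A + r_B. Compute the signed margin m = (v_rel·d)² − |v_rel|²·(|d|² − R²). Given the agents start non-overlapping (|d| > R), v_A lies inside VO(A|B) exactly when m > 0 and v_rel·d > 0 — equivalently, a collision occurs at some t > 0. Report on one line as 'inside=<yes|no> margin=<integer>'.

d = (-10, 13),  |d|² = 269;  R = 6+2 = 8,  c = 269−8² = 205
v_rel = (-11, 5),  |v_rel|² = 146;  v_rel·d = (-11)·(-10) + (5)·(13) = 175
146·t² − 350·t + 205 = 0  ⇒  m = 175² − 146·205 = 695
m = 695 > 0,  v_rel·d = 175 > 0  ⇒  inside

inside=yes margin=695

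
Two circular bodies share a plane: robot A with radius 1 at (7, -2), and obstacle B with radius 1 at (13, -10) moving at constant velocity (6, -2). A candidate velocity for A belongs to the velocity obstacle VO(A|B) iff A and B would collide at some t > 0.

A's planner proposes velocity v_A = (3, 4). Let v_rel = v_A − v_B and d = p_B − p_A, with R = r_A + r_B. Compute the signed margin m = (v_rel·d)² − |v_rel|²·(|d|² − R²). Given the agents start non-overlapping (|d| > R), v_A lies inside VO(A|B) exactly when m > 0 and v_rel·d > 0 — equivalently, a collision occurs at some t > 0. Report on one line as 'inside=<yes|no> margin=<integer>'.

d = (6, -8),  |d|² = 100;  R = 1+1 = 2,  c = 100−2² = 96
v_rel = (-3, 6),  |v_rel|² = 45;  v_rel·d = (-3)·(6) + (6)·(-8) = -66
45·t² + 132·t + 96 = 0  ⇒  m = (-66)² − 45·96 = 36
m = 36 > 0,  v_rel·d = -66 < 0  ⇒  outside

inside=no margin=36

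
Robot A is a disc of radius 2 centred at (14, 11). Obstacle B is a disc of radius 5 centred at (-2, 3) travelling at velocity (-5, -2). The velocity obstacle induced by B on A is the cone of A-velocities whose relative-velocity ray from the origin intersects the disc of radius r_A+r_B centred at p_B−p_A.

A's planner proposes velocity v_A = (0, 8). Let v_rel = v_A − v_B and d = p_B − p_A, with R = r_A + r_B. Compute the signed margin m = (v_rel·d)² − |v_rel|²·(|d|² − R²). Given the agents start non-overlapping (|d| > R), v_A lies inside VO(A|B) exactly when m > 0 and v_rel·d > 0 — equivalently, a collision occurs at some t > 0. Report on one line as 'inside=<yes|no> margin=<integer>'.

d = (-16, -8),  |d|² = 320;  R = 2+5 = 7,  c = 320−7² = 271
v_rel = (5, 10),  |v_rel|² = 125;  v_rel·d = (5)·(-16) + (10)·(-8) = -160
125·t² + 320·t + 271 = 0  ⇒  m = (-160)² − 125·271 = -8275
m = -8275 < 0,  v_rel·d = -160 < 0  ⇒  outside

inside=no margin=-8275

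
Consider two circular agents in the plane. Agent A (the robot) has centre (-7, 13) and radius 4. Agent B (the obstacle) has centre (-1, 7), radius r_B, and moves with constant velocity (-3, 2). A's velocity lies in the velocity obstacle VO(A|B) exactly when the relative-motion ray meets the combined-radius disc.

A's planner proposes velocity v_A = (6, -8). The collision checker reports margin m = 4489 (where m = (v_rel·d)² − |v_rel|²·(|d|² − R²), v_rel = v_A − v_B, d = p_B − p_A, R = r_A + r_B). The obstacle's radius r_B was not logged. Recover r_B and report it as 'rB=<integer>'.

m = 4489
d = (6, -6);  v_rel = (9, -10),  |v_rel|² = 181
v_rel×d = (9)·(-6) − (-10)·(6) = 6
since m = R²·181 − 6²:  R² = (36 + 4489) / 181 = 25
R = √25 = 5  ⇒  r_B = 5 − 4 = 1

rB=1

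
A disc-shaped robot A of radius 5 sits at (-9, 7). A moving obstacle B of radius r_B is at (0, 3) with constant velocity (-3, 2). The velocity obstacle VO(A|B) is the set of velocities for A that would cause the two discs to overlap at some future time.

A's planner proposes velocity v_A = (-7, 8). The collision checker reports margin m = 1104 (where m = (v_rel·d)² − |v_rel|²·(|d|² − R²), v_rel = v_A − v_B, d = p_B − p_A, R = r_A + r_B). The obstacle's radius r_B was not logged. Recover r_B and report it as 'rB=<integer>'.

m = 1104
d = (9, -4);  v_rel = (-4, 6),  |v_rel|² = 52
v_rel×d = (-4)·(-4) − (6)·(9) = -38
since m = R²·52 − (-38)²:  R² = (1444 + 1104) / 52 = 49
R = √49 = 7  ⇒  r_B = 7 − 5 = 2

rB=2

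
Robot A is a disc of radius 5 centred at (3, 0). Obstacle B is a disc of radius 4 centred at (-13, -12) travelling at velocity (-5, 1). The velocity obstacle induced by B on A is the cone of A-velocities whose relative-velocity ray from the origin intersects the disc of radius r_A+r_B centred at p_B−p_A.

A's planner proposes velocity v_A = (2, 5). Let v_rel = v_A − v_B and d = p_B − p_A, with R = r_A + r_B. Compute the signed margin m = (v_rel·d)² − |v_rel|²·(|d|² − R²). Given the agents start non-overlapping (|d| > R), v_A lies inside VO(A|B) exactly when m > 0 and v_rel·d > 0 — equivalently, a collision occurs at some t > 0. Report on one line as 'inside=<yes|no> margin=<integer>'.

d = (-16, -12),  |d|² = 400;  R = 5+4 = 9,  c = 400−9² = 319
v_rel = (7, 4),  |v_rel|² = 65;  v_rel·d = (7)·(-16) + (4)·(-12) = -160
65·t² + 320·t + 319 = 0  ⇒  m = (-160)² − 65·319 = 4865
m = 4865 > 0,  v_rel·d = -160 < 0  ⇒  outside

inside=no margin=4865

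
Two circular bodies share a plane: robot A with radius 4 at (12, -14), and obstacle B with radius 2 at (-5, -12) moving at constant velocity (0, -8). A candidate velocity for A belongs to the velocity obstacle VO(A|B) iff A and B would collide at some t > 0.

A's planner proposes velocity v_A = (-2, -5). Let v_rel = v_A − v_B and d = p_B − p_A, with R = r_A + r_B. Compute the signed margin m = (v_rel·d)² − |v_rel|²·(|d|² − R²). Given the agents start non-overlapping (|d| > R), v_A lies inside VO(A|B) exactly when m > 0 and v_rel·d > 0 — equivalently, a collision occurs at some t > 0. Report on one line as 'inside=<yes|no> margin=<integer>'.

d = (-17, 2),  |d|² = 293;  R = 4+2 = 6,  c = 293−6² = 257
v_rel = (-2, 3),  |v_rel|² = 13;  v_rel·d = (-2)·(-17) + (3)·(2) = 40
13·t² − 80·t + 257 = 0  ⇒  m = 40² − 13·257 = -1741
m = -1741 < 0,  v_rel·d = 40 > 0  ⇒  outside

inside=no margin=-1741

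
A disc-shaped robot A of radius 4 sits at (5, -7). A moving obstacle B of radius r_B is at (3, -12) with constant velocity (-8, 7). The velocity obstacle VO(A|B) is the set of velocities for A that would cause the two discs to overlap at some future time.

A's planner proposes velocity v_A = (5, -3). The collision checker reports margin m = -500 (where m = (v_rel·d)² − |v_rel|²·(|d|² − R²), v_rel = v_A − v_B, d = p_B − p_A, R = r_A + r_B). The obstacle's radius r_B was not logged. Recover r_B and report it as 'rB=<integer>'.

m = -500
d = (-2, -5);  v_rel = (13, -10),  |v_rel|² = 269
v_rel×d = (13)·(-5) − (-10)·(-2) = -85
since m = R²·269 − (-85)²:  R² = (7225 + -500) / 269 = 25
R = √25 = 5  ⇒  r_B = 5 − 4 = 1

rB=1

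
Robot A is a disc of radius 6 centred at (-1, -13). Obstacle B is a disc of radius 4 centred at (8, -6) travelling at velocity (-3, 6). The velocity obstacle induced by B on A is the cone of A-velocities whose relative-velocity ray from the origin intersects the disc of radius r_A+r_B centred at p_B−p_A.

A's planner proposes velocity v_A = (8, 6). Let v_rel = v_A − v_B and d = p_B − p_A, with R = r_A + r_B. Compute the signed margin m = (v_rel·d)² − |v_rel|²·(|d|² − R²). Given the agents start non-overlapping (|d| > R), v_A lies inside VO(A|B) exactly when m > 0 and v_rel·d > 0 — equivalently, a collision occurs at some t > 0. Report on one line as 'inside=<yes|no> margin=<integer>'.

d = (9, 7),  |d|² = 130;  R = 6+4 = 10,  c = 130−10² = 30
v_rel = (11, 0),  |v_rel|² = 121;  v_rel·d = (11)·(9) + (0)·(7) = 99
121·t² − 198·t + 30 = 0  ⇒  m = 99² − 121·30 = 6171
m = 6171 > 0,  v_rel·d = 99 > 0  ⇒  inside

inside=yes margin=6171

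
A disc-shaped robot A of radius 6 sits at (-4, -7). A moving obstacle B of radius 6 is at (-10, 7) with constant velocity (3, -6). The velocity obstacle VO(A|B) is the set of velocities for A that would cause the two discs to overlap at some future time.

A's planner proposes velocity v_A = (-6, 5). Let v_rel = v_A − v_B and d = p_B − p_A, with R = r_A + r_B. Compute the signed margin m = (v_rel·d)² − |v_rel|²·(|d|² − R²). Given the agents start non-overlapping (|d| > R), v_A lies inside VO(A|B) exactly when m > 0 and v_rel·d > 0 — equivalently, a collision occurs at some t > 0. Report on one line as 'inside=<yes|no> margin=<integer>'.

d = (-6, 14),  |d|² = 232;  R = 6+6 = 12,  c = 232−12² = 88
v_rel = (-9, 11),  |v_rel|² = 202;  v_rel·d = (-9)·(-6) + (11)·(14) = 208
202·t² − 416·t + 88 = 0  ⇒  m = 208² − 202·88 = 25488
m = 25488 > 0,  v_rel·d = 208 > 0  ⇒  inside

inside=yes margin=25488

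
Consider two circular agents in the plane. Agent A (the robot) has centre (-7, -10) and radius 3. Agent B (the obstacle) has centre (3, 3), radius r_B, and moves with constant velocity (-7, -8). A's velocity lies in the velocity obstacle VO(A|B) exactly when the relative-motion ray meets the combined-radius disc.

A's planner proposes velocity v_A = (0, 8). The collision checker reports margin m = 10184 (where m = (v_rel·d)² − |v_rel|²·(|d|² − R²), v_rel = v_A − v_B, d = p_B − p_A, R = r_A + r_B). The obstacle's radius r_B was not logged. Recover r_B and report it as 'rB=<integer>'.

m = 10184
d = (10, 13);  v_rel = (7, 16),  |v_rel|² = 305
v_rel×d = (7)·(13) − (16)·(10) = -69
since m = R²·305 − (-69)²:  R² = (4761 + 10184) / 305 = 49
R = √49 = 7  ⇒  r_B = 7 − 3 = 4

rB=4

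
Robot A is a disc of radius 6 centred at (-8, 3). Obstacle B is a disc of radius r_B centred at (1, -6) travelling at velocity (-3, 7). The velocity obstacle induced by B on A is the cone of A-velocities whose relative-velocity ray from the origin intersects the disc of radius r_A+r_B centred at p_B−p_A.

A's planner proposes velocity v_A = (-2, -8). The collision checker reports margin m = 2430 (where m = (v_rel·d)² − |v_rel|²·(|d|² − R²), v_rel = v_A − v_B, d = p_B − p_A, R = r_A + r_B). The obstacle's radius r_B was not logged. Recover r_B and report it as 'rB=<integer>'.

m = 2430
d = (9, -9);  v_rel = (1, -15),  |v_rel|² = 226
v_rel×d = (1)·(-9) − (-15)·(9) = 126
since m = R²·226 − 126²:  R² = (15876 + 2430) / 226 = 81
R = √81 = 9  ⇒  r_B = 9 − 6 = 3

rB=3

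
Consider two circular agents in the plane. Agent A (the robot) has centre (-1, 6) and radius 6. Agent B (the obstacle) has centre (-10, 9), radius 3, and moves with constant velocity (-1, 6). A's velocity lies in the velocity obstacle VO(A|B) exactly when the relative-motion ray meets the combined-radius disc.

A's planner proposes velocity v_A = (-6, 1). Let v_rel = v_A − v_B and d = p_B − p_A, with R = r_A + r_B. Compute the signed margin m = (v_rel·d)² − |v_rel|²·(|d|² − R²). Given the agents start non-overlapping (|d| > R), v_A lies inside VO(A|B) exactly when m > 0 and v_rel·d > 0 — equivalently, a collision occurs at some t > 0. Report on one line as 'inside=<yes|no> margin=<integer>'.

d = (-9, 3),  |d|² = 90;  R = 6+3 = 9,  c = 90−9² = 9
v_rel = (-5, -5),  |v_rel|² = 50;  v_rel·d = (-5)·(-9) + (-5)·(3) = 30
50·t² − 60·t + 9 = 0  ⇒  m = 30² − 50·9 = 450
m = 450 > 0,  v_rel·d = 30 > 0  ⇒  inside

inside=yes margin=450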